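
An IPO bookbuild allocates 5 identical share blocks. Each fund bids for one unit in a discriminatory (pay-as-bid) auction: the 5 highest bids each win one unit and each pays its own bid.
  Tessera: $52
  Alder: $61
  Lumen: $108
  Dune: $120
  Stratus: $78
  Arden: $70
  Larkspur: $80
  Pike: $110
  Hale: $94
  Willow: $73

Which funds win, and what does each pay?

Dune $120, Pike $110, Lumen $108, Hale $94, Larkspur $80

Ordering the bids: 120 (Dune), 110 (Pike), 108 (Lumen), 94 (Hale), 80 (Larkspur), 78 (Stratus), 73 (Willow), …
Top 5: Dune, Pike, Lumen, Hale, Larkspur.
Each winner pays its own bid: Dune $120, Pike $110, Lumen $108, Hale $94, Larkspur $80.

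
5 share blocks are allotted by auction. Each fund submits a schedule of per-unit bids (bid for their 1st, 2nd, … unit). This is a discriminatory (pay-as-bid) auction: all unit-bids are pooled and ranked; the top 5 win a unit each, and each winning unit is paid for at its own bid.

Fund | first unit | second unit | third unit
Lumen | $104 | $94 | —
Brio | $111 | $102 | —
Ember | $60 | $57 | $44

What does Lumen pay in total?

Lumen pays $198

Pooled unit-bids ranked (top 5): 111 (Brio-1), 104 (Lumen-1), 102 (Brio-2), 94 (Lumen-2), 60 (Ember-1)
Next rejected bid: $57 (not a price — pay-as-bid).
Lumen's winning unit-bids: 104 + 94 = $198.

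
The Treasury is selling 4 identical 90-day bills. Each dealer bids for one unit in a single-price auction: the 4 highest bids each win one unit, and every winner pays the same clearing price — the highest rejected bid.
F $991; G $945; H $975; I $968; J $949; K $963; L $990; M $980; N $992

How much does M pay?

M pays $975

Bids ranked high→low: 992 (N), 991 (F), 990 (L), 980 (M), 975 (H), 968 (I), …
The 4 highest are N, F, L, M.
Highest unsuccessful bid: $975 → clearing price.
M wins → pays $975.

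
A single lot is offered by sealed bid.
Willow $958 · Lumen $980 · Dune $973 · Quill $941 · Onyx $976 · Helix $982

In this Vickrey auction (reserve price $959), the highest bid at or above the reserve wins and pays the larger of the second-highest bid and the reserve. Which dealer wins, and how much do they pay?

Helix pays $980

Bids ranked: 982 (Helix) > 980 (Lumen) > 976 (Onyx) > 973 (Dune) > 958 (Willow) > 941 (Quill)
Helix has the top bid at or above the reserve ($982).
Second-highest bid $980 exceeds the reserve $959 → payment $980.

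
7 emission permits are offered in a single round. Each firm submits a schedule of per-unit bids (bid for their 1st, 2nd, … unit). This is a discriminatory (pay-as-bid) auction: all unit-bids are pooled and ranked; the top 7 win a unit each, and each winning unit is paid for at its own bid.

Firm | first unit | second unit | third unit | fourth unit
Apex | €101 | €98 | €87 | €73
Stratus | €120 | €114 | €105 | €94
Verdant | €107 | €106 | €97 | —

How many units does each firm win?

All unit-bids, highest first — top 7: 120 (Stratus-1), 114 (Stratus-2), 107 (Verdant-1), 106 (Verdant-2), 105 (Stratus-3), 101 (Apex-1), 98 (Apex-2)
Next rejected bid: €97 (not a price — pay-as-bid).
Allocation: Apex 2, Stratus 3, Verdant 2.

Apex 2, Stratus 3, Verdant 2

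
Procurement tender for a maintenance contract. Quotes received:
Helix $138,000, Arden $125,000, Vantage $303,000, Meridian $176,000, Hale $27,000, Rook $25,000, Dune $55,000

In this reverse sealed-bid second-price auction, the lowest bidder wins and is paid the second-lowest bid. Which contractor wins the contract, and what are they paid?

Rule: the lowest bidder wins and is paid the second-lowest bid.
Bids in order: 25,000 (Rook) < 27,000 (Hale) < 55,000 (Dune) < 125,000 (Arden) < 138,000 (Helix) < 176,000 (Meridian) < …
Rook is lowest; is paid the second-lowest bid, $27,000.

Rook is paid $27,000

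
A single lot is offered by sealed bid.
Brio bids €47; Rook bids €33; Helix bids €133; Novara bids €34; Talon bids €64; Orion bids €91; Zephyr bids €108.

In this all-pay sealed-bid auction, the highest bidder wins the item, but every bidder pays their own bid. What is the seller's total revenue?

Bids ranked: 133 (Helix) > 108 (Zephyr) > 91 (Orion) > 64 (Talon) > 47 (Brio) > 34 (Novara) > …
Every bidder forfeits their bid regardless of winning.
Revenue = 47 + 33 + 133 + 34 + 64 + 91 + 108 = €510.

Total revenue: €510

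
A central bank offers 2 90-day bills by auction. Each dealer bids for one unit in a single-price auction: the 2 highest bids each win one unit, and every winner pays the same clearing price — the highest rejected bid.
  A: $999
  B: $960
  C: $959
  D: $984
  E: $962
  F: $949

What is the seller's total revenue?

Ordering the bids: 999 (A), 984 (D), 962 (E), 960 (B), …
Winners (2 units): A, D.
First losing bid is E's $962, which sets the uniform price.
Total revenue = 2 × $962 = $1,924.

Total revenue: $1,924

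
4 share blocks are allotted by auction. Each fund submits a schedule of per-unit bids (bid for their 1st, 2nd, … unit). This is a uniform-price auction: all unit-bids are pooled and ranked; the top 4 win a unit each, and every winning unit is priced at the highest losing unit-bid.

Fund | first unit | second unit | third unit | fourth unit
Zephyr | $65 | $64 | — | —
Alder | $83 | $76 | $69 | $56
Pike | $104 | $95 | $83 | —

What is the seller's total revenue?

Total revenue: $304

All unit-bids, highest first — top 4: 104 (Pike-1), 95 (Pike-2), 83 (Alder-1), 83 (Pike-3)
First bid not allocated: $76.
Allocation: Alder 1, Pike 3. Every unit priced at $76.
Revenue = 4 × 76 = $304.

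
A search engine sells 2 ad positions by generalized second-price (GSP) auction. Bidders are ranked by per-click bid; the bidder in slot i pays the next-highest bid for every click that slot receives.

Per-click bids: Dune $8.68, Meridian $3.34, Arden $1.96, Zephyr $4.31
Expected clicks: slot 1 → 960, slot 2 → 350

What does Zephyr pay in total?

Zephyr pays $1169.00

Ranked by bid: $8.68 (Dune) > $4.31 (Zephyr) > $3.34 (Meridian) > …
Zephyr holds slot 2 → pays next bid $3.34 × 350 clicks = $1169.00.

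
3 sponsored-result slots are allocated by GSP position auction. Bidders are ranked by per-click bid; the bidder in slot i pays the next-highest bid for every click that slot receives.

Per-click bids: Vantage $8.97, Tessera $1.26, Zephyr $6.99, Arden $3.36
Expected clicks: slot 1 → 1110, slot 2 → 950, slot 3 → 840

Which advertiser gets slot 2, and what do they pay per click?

Zephyr; $3.36 per click

Ranked by bid: $8.97 (Vantage) > $6.99 (Zephyr) > $3.36 (Arden) > $1.26 (Tessera)
Slot 2 goes to the second-ranked bidder, Zephyr, who pays the next bid down: $3.36/click.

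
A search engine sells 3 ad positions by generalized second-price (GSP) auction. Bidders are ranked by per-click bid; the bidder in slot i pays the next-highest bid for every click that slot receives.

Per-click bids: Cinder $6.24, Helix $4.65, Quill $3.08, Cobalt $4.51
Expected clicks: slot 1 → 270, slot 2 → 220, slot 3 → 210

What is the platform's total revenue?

Ranked by bid: $6.24 (Cinder) > $4.65 (Helix) > $4.51 (Cobalt) > $3.08 (Quill)
Slot 1: Cinder pays $4.65 × 270 = $1255.50
Slot 2: Helix pays $4.51 × 220 = $992.20
Slot 3: Cobalt pays $3.08 × 210 = $646.80
Total = $2894.50

Total revenue: $2894.50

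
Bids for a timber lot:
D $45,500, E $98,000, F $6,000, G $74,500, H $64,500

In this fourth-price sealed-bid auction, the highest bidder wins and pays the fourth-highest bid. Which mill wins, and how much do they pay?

E pays $45,500

Bids in order: 98,000 (E) > 74,500 (G) > 64,500 (H) > 45,500 (D) > 6,000 (F)
E wins; payment is bid #4 in the ranking = $45,500.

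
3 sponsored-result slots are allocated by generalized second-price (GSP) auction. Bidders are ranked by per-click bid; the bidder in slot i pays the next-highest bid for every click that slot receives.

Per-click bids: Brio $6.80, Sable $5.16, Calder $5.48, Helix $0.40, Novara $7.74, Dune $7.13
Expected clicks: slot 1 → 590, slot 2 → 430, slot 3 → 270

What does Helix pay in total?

Per-click bids in order: $7.74 (Novara) > $7.13 (Dune) > $6.80 (Brio) > $5.48 (Calder) > …
Helix ranks below slot 3 → no slot, pays nothing.

Helix pays $0.00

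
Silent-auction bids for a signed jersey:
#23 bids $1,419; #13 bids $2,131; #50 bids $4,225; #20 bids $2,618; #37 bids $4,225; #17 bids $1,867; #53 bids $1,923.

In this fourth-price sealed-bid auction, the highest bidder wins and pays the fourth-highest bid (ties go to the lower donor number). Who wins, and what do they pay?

#37 pays $2,131

Bids in order: 4,225 (#37) > 4,225 (#50) > 2,618 (#20) > 2,131 (#13) > 1,923 (#53) > 1,867 (#17) > …
Tie at $4,225 → #37 wins by tie-break.
#37 wins; payment is bid #4 in the ranking = $2,131.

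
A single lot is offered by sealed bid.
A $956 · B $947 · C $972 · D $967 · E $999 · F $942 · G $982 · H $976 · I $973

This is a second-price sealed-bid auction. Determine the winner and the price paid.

Second-price sealed-bid auction: the highest bidder wins and pays the second-highest bid.
Sorting bids: 999 (E) > 982 (G) > 976 (H) > 973 (I) > 972 (C) > 967 (D) > …
E wins with the highest bid; price is set by the runner-up at $982.

E pays $982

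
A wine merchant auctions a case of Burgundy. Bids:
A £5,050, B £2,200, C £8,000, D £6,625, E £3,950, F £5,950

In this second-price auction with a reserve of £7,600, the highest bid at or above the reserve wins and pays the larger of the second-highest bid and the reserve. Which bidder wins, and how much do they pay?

C pays £7,600

Bids in order: 8,000 (C) > 6,625 (D) > 5,950 (F) > 5,050 (A) > 3,950 (E) > 2,200 (B)
Highest eligible bid: C at £8,000.
max(second-highest £6,625, reserve £7,600) = £7,600.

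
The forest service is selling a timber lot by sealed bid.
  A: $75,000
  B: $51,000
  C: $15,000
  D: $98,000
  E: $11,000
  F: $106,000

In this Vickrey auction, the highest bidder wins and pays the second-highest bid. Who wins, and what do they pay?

F pays $98,000

Sorting bids: 106,000 (F) > 98,000 (D) > 75,000 (A) > 51,000 (B) > 15,000 (C) > 11,000 (E)
Second-price: F pays D's bid of $98,000.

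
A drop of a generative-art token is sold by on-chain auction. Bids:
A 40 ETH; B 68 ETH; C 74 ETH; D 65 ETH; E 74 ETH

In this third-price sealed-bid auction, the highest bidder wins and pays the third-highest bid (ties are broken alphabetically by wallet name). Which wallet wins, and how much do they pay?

C pays 68 ETH

Rule: the highest bidder wins and pays the third-highest bid.
Bids in order: 74 (C) > 74 (E) > 68 (B) > 65 (D) > 40 (A)
Tie at 74 ETH → C wins by tie-break.
C is highest; pays the third-highest bid, 68 ETH.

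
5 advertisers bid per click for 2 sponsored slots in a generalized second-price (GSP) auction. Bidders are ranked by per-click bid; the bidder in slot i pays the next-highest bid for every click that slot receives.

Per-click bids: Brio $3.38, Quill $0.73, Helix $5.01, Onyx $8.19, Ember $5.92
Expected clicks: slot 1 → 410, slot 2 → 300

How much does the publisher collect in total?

Total revenue: $3930.20

Sorting advertisers: $8.19 (Onyx) > $5.92 (Ember) > $5.01 (Helix) > …
Slot 1: Onyx pays $5.92 × 410 = $2427.20
Slot 2: Ember pays $5.01 × 300 = $1503.00
Total = $3930.20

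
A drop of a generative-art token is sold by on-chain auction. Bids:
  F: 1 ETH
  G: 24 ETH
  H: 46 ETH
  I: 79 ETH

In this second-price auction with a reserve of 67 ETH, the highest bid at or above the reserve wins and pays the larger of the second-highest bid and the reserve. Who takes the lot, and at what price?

Bids ranked: 79 (I) > 46 (H) > 24 (G) > 1 (F)
I has the top bid at or above the reserve (79 ETH).
Second-highest bid 46 ETH is below the reserve 67 ETH, so the reserve binds → payment 67 ETH.

I pays 67 ETH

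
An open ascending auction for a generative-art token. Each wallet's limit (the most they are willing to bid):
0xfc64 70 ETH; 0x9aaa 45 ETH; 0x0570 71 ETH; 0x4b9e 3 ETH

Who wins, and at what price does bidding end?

Sorting limits: 71 (0x0570) > 70 (0xfc64) > 45 (0x9aaa) > 3 (0x4b9e)
Once the price passes 70 ETH, only 0x0570 is left; the hammer falls at 0xfc64's limit of 70 ETH.

0x0570 wins at 70 ETH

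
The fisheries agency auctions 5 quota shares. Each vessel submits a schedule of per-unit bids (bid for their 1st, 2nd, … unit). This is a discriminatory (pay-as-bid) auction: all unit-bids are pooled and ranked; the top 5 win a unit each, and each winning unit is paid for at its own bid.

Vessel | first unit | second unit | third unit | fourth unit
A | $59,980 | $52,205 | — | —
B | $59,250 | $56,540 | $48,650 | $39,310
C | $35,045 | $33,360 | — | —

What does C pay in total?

Merging the schedules and taking the best 5: 59,980 (A-1), 59,250 (B-1), 56,540 (B-2), 52,205 (A-2), 48,650 (B-3)
Next rejected bid: $39,310 (not a price — pay-as-bid).
C wins no units.

C pays $0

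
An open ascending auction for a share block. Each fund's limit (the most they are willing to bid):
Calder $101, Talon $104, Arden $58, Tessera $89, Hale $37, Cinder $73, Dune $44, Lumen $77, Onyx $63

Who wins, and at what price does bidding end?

Ascending (English) auction: the price rises until one bidder remains; the winner pays the price at which the last rival dropped out.
Limits in order: 104 (Talon) > 101 (Calder) > 89 (Tessera) > 77 (Lumen) > 73 (Cinder) > 63 (Onyx) > …
Once the price passes $101, only Talon is left; the hammer falls at Calder's limit of $101.

Talon wins at $101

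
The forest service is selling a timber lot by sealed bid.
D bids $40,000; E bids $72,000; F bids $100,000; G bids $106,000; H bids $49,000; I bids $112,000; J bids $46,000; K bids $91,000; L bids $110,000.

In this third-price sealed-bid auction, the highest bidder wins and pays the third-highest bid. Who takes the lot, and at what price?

I pays $106,000

Third-price sealed-bid auction: the highest bidder wins and pays the third-highest bid.
Bids ranked: 112,000 (I) > 110,000 (L) > 106,000 (G) > 100,000 (F) > 91,000 (K) > 72,000 (E) > …
I wins; payment is bid #3 in the ranking = $106,000.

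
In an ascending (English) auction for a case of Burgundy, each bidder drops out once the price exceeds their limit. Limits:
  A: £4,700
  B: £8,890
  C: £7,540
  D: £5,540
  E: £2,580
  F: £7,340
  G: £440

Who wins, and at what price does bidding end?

B wins at £7,540

Rule: the price rises until one bidder remains; the winner pays the price at which the last rival dropped out.
Sorting limits: 8,890 (B) > 7,540 (C) > 7,340 (F) > 5,540 (D) > 4,700 (A) > 2,580 (E) > …
Bidding ends when C exits at £7,540; B takes it.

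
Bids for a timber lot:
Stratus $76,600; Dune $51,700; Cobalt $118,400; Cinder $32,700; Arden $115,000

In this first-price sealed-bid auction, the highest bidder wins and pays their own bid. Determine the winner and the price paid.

Bids in order: 118,400 (Cobalt) > 115,000 (Arden) > 76,600 (Stratus) > 51,700 (Dune) > 32,700 (Cinder)
First-price: Cobalt pays what they bid, $118,400.

Cobalt pays $118,400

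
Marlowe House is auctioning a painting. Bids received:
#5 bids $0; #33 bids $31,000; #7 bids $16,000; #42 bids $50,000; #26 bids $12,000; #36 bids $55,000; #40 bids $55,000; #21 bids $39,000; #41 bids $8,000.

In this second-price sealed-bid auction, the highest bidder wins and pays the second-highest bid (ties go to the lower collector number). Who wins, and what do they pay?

#36 pays $55,000

Bids in order: 55,000 (#36) > 55,000 (#40) > 50,000 (#42) > 39,000 (#21) > 31,000 (#33) > 16,000 (#7) > …
#36 and #40 tie at $55,000; tie-break gives it to #36.
#36 wins with the highest bid; price is set by the runner-up at $55,000.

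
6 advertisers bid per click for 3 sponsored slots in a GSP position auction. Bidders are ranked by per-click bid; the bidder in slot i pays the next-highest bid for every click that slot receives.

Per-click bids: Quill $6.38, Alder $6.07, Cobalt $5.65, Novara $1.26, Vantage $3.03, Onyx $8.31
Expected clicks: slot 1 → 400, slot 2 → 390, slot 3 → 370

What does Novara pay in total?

Sorting advertisers: $8.31 (Onyx) > $6.38 (Quill) > $6.07 (Alder) > $5.65 (Cobalt) > …
Novara ranks below slot 3 → no slot, pays nothing.

Novara pays $0.00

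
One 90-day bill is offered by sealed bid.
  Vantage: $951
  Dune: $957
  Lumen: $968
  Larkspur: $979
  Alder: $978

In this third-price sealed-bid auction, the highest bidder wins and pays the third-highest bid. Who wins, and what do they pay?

Third-price sealed-bid auction: the highest bidder wins and pays the third-highest bid.
Bids in order: 979 (Larkspur) > 978 (Alder) > 968 (Lumen) > 957 (Dune) > 951 (Vantage)
Larkspur wins; payment is bid #3 in the ranking = $968.

Larkspur pays $968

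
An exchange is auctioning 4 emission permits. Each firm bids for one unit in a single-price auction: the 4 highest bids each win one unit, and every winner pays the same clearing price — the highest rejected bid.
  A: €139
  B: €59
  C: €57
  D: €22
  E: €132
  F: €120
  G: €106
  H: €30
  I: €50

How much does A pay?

Ordering the bids: 139 (A), 132 (E), 120 (F), 106 (G), 59 (B), 57 (C), …
Winners (4 units): A, E, F, G.
Highest unsuccessful bid: €59 → clearing price.
A wins → pays €59.

A pays €59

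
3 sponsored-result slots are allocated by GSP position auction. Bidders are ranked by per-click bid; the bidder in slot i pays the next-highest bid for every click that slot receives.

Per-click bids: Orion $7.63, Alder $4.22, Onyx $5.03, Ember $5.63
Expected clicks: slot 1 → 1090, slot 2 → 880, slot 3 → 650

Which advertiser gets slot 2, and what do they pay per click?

Ember; $5.03 per click

Per-click bids in order: $7.63 (Orion) > $5.63 (Ember) > $5.03 (Onyx) > $4.22 (Alder)
Slot 2 goes to the second-ranked bidder, Ember, who pays the next bid down: $5.03/click.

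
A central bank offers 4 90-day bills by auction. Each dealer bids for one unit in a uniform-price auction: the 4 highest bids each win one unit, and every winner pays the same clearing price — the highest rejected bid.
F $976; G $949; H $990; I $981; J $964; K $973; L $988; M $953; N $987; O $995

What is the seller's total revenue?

Ordering the bids: 995 (O), 990 (H), 988 (L), 987 (N), 981 (I), 976 (F), …
Top 4: O, H, L, N.
Clearing price = highest rejected bid = $981.
Total revenue = 4 × $981 = $3,924.

Total revenue: $3,924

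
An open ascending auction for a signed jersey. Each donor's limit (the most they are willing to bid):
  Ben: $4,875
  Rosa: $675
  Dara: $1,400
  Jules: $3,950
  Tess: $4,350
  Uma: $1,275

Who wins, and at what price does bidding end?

Sorting limits: 4,875 (Ben) > 4,350 (Tess) > 3,950 (Jules) > 1,400 (Dara) > 1,275 (Uma) > 675 (Rosa)
Bidding ends when Tess exits at $4,350; Ben takes it.

Ben wins at $4,350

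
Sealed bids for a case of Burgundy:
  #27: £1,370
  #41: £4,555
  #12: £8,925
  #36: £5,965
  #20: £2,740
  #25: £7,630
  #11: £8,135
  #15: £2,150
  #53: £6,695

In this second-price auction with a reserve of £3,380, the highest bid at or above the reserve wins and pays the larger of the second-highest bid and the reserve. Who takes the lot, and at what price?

#12 pays £8,135

Second-price auction with a reserve of £3,380: the highest bid at or above the reserve wins and pays the larger of the second-highest bid and the reserve.
Bids ranked: 8,925 (#12) > 8,135 (#11) > 7,630 (#25) > 6,695 (#53) > 5,965 (#36) > 4,555 (#41) > …
#12 has the top bid at or above the reserve (£8,925).
Second-highest bid £8,135 exceeds the reserve £3,380 → payment £8,135.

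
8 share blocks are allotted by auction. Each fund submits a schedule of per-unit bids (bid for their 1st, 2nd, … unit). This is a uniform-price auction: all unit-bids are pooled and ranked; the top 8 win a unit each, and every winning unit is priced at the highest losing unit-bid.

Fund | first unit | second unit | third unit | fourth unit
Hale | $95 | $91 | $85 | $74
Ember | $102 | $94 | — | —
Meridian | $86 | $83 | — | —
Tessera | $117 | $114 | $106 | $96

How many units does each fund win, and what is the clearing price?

Ember 2, Hale 2, Tessera 4; clearing price $86

Merging the schedules and taking the best 8: 117 (Tessera-1), 114 (Tessera-2), 106 (Tessera-3), 102 (Ember-1), 96 (Tessera-4), 95 (Hale-1), 94 (Ember-2), 91 (Hale-2)
Highest rejected unit-bid = $86.
Allocation: Ember 2, Hale 2, Tessera 4.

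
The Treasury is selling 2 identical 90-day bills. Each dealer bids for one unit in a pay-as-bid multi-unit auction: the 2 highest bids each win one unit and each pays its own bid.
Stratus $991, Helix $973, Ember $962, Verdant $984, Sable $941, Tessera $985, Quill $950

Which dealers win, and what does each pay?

Stratus $991, Tessera $985

Bids ranked high→low: 991 (Stratus), 985 (Tessera), 984 (Verdant), 973 (Helix), …
The 2 highest are Stratus, Tessera.
Each winner pays its own bid: Stratus $991, Tessera $985.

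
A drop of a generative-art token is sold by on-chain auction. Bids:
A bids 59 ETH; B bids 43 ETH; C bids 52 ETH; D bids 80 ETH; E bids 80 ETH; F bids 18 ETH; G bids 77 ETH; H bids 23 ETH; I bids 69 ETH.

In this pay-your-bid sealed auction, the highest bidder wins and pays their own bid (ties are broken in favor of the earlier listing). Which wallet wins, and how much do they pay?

D pays 80 ETH

Sorting bids: 80 (D) > 80 (E) > 77 (G) > 69 (I) > 59 (A) > 52 (C) > …
Tie at 80 ETH → D wins by tie-break.
First-price: D pays what they bid, 80 ETH.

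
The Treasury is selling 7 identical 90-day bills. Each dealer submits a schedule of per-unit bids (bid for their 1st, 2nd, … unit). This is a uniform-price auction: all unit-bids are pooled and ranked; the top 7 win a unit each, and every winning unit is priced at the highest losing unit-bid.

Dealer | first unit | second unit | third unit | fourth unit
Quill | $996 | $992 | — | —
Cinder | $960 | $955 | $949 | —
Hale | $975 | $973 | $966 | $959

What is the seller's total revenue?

Merging the schedules and taking the best 7: 996 (Quill-1), 992 (Quill-2), 975 (Hale-1), 973 (Hale-2), 966 (Hale-3), 960 (Cinder-1), 959 (Hale-4)
Highest rejected unit-bid = $955.
Allocation: Cinder 1, Hale 4, Quill 2. Every unit priced at $955.
Revenue = 7 × 955 = $6,685.

Total revenue: $6,685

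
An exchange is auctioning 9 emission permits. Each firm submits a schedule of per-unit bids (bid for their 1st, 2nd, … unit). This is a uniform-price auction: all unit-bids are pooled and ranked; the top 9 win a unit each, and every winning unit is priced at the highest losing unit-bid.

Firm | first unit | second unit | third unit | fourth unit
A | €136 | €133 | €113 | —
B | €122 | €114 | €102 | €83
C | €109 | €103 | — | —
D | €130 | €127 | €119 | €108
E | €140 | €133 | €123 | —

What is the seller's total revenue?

All unit-bids, highest first — top 9: 140 (E-1), 136 (A-1), 133 (A-2), 133 (E-2), 130 (D-1), 127 (D-2), 123 (E-3), 122 (B-1), 119 (D-3)
The (k+1)-th unit-bid is €114.
Allocation: A 2, B 1, D 3, E 3. Every unit priced at €114.
Revenue = 9 × 114 = €1,026.

Total revenue: €1,026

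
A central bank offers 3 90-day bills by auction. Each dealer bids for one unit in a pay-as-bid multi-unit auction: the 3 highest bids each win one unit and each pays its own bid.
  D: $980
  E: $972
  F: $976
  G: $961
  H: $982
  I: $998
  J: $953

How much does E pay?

Sorting: 998 (I), 982 (H), 980 (D), 976 (F), 972 (E), …
The 3 highest are I, H, D.
E does not win → $0.

E pays $0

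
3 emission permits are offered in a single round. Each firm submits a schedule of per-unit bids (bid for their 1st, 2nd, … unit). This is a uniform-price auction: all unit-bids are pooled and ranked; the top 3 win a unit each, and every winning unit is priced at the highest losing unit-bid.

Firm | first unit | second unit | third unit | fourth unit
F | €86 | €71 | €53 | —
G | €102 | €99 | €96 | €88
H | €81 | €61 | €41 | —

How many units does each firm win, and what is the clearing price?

G 3; clearing price €88

Pooled unit-bids ranked (top 3): 102 (G-1), 99 (G-2), 96 (G-3)
First bid not allocated: €88.
Allocation: G 3.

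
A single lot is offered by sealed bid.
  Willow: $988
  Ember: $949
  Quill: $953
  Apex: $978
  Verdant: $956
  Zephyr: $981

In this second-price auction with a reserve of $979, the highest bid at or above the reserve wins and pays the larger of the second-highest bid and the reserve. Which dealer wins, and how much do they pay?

Willow pays $981

Bids ranked: 988 (Willow) > 981 (Zephyr) > 978 (Apex) > 956 (Verdant) > 953 (Quill) > 949 (Ember)
Highest eligible bid: Willow at $988.
max(second-highest $981, reserve $979) = $981; the reserve does not bind.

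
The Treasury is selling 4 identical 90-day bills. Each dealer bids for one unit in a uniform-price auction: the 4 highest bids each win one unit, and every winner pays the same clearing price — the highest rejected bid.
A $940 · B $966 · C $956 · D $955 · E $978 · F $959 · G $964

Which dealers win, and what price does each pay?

Ordering the bids: 978 (E), 966 (B), 964 (G), 959 (F), 956 (C), 955 (D), …
The 4 highest are E, B, G, F.
Highest unsuccessful bid: $956 → clearing price.

E, B, G, F; each pays $956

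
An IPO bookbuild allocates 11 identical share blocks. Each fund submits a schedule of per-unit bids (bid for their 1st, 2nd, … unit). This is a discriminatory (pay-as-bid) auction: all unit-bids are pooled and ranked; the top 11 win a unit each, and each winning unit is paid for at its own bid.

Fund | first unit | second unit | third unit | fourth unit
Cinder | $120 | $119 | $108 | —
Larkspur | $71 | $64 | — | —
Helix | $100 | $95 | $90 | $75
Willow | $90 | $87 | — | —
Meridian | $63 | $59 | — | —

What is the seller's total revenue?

Total revenue: $1,019

All unit-bids, highest first — top 11: 120 (Cinder-1), 119 (Cinder-2), 108 (Cinder-3), 100 (Helix-1), 95 (Helix-2), 90 (Helix-3), 90 (Willow-1), 87 (Willow-2), 75 (Helix-4), 71 (Larkspur-1), 64 (Larkspur-2)
Next rejected bid: $63 (not a price — pay-as-bid).
Each winning unit pays its own bid.
Revenue = 120 + 119 + 108 + 100 + 95 + 90 + 90 + 87 + 75 + 71 + 64 = $1,019.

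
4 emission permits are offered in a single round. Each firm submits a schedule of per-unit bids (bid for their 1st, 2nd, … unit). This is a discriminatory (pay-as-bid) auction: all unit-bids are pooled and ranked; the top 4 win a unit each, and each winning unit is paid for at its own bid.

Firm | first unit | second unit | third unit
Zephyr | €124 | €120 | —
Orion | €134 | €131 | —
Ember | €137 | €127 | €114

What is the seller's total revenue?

Total revenue: €529

All unit-bids, highest first — top 4: 137 (Ember-1), 134 (Orion-1), 131 (Orion-2), 127 (Ember-2)
Next rejected bid: €124 (not a price — pay-as-bid).
Each winning unit pays its own bid.
Revenue = 137 + 134 + 131 + 127 = €529.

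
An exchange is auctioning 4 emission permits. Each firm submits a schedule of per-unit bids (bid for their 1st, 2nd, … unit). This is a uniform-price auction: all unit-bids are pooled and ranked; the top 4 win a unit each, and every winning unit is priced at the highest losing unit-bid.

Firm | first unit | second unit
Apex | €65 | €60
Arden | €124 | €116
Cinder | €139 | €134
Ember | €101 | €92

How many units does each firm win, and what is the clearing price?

Arden 2, Cinder 2; clearing price €101

All unit-bids, highest first — top 4: 139 (Cinder-1), 134 (Cinder-2), 124 (Arden-1), 116 (Arden-2)
First bid not allocated: €101.
Allocation: Arden 2, Cinder 2.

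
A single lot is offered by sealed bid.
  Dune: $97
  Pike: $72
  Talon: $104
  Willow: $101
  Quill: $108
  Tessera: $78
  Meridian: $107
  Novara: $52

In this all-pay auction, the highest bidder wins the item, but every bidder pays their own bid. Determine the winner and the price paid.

Sorting bids: 108 (Quill) > 107 (Meridian) > 104 (Talon) > 101 (Willow) > 97 (Dune) > 78 (Tessera) > …
Quill wins with the top bid; all bids are sunk regardless.

Quill pays $108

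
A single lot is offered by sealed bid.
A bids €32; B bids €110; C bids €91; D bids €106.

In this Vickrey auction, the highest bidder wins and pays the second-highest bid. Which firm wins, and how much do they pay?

B pays €106

Sorting bids: 110 (B) > 106 (D) > 91 (C) > 32 (A)
Second-price: B pays D's bid of €106.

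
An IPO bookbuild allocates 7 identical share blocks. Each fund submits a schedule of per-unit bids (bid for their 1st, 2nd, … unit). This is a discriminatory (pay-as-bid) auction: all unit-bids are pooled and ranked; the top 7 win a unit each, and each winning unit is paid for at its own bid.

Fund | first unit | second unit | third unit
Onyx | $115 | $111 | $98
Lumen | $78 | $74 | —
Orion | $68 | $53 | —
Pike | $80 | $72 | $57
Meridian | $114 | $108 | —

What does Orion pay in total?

Orion pays $0

All unit-bids, highest first — top 7: 115 (Onyx-1), 114 (Meridian-1), 111 (Onyx-2), 108 (Meridian-2), 98 (Onyx-3), 80 (Pike-1), 78 (Lumen-1)
Next rejected bid: $74 (not a price — pay-as-bid).
Orion wins no units.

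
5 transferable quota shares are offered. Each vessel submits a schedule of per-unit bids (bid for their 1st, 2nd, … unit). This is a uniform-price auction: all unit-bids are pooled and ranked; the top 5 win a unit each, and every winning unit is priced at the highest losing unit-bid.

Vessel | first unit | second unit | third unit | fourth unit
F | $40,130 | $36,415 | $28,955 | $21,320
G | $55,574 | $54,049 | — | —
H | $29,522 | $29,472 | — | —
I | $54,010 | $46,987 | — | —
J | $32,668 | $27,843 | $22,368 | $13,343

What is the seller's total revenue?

Total revenue: $182,075

Pooled unit-bids ranked (top 5): 55,574 (G-1), 54,049 (G-2), 54,010 (I-1), 46,987 (I-2), 40,130 (F-1)
First bid not allocated: $36,415.
Allocation: F 1, G 2, I 2. Every unit priced at $36,415.
Revenue = 5 × 36,415 = $182,075.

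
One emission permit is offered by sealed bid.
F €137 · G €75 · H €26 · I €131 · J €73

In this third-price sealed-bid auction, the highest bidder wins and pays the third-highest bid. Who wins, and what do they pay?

F pays €75

Sorting bids: 137 (F) > 131 (I) > 75 (G) > 73 (J) > 26 (H)
F is highest; pays the third-highest bid, €75.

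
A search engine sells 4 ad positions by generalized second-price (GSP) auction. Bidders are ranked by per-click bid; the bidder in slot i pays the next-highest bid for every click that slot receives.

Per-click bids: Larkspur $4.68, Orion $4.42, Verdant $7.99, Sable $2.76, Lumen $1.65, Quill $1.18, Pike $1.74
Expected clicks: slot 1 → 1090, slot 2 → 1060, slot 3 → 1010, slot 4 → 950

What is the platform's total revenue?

Total revenue: $14227.00

Ranked by bid: $7.99 (Verdant) > $4.68 (Larkspur) > $4.42 (Orion) > $2.76 (Sable) > $1.74 (Pike) > …
Slot 1: Verdant pays $4.68 × 1090 = $5101.20
Slot 2: Larkspur pays $4.42 × 1060 = $4685.20
Slot 3: Orion pays $2.76 × 1010 = $2787.60
Slot 4: Sable pays $1.74 × 950 = $1653.00
Total = $14227.00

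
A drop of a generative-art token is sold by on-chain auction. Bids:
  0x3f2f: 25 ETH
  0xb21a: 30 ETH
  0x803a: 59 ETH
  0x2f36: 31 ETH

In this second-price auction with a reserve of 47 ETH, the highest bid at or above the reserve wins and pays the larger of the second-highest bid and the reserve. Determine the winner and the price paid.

Bids ranked: 59 (0x803a) > 31 (0x2f36) > 30 (0xb21a) > 25 (0x3f2f)
0x803a has the top bid at or above the reserve (59 ETH).
Second-highest bid 31 ETH is below the reserve 47 ETH, so the reserve binds → payment 47 ETH.

0x803a pays 47 ETH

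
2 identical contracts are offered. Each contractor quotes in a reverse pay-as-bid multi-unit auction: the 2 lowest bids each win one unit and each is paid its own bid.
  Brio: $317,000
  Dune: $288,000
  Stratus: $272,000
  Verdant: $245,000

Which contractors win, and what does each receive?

Verdant $245,000, Stratus $272,000

Bids ranked low→high: 245,000 (Verdant), 272,000 (Stratus), 288,000 (Dune), 317,000 (Brio)
Winners (2 units): Verdant, Stratus.
Each winner is paid its own bid: Verdant $245,000, Stratus $272,000.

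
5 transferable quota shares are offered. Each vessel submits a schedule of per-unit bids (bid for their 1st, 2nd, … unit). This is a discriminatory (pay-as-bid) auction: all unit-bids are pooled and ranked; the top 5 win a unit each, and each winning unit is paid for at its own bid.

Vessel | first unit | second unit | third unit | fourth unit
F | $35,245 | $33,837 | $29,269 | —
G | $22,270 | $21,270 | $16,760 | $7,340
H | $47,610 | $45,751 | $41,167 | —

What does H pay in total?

H pays $134,528

Pooled unit-bids ranked (top 5): 47,610 (H-1), 45,751 (H-2), 41,167 (H-3), 35,245 (F-1), 33,837 (F-2)
Next rejected bid: $29,269 (not a price — pay-as-bid).
H's winning unit-bids: 47,610 + 45,751 + 41,167 = $134,528.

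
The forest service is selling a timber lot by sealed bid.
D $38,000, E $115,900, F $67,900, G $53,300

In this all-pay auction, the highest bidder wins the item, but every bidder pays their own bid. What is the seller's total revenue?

Total revenue: $275,100

Rule: the highest bidder wins the item, but every bidder pays their own bid.
Bids ranked: 115,900 (E) > 67,900 (F) > 53,300 (G) > 38,000 (D)
E wins with the top bid; all bids are sunk regardless.
Every bidder forfeits their bid regardless of winning.
Revenue = 38,000 + 115,900 + 67,900 + 53,300 = $275,100.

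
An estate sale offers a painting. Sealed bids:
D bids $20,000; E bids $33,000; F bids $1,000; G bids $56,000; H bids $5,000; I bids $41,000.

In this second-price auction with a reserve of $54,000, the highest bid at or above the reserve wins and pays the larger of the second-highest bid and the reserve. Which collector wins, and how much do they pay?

G pays $54,000

Bids ranked: 56,000 (G) > 41,000 (I) > 33,000 (E) > 20,000 (D) > 5,000 (H) > 1,000 (F)
G has the top bid at or above the reserve ($56,000).
Second-highest bid $41,000 is below the reserve $54,000, so the reserve binds → payment $54,000.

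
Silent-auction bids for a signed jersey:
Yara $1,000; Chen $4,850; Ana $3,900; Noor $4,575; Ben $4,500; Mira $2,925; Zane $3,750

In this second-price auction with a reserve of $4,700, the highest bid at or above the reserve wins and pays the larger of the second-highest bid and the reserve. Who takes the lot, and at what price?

Rule: the highest bid at or above the reserve wins and pays the larger of the second-highest bid and the reserve.
Sorting bids: 4,850 (Chen) > 4,575 (Noor) > 4,500 (Ben) > 3,900 (Ana) > 3,750 (Zane) > 2,925 (Mira) > …
Highest eligible bid: Chen at $4,850.
Second-highest bid $4,575 is below the reserve $4,700, so the reserve binds → payment $4,700.

Chen pays $4,700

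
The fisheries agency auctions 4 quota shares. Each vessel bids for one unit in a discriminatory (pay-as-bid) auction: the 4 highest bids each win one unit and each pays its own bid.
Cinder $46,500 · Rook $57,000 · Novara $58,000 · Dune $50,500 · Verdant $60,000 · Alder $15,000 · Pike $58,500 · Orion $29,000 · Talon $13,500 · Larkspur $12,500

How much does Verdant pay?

Bids ranked high→low: 60,000 (Verdant), 58,500 (Pike), 58,000 (Novara), 57,000 (Rook), 50,500 (Dune), 46,500 (Cinder), …
The 4 highest are Verdant, Pike, Novara, Rook.
Verdant wins → own bid $60,000.

Verdant pays $60,000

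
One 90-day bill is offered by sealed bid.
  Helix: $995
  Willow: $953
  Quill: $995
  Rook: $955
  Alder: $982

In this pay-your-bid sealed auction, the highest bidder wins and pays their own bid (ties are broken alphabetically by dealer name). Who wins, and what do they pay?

Bids ranked: 995 (Helix) > 995 (Quill) > 982 (Alder) > 955 (Rook) > 953 (Willow)
Helix and Quill tie at $995; tie-break gives it to Helix.
First-price: Helix pays what they bid, $995.

Helix pays $995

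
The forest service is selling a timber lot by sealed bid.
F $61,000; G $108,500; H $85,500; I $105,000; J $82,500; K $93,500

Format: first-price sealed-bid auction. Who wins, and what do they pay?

Sorting bids: 108,500 (G) > 105,000 (I) > 93,500 (K) > 85,500 (H) > 82,500 (J) > 61,000 (F)
First-price: G pays what they bid, $108,500.

G pays $108,500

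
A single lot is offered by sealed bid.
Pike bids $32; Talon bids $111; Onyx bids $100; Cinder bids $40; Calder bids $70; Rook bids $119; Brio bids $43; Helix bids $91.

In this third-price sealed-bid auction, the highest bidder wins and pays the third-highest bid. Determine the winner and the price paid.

Rook pays $100

Rule: the highest bidder wins and pays the third-highest bid.
Sorting bids: 119 (Rook) > 111 (Talon) > 100 (Onyx) > 91 (Helix) > 70 (Calder) > 43 (Brio) > …
Rook wins; payment is bid #3 in the ranking = $100.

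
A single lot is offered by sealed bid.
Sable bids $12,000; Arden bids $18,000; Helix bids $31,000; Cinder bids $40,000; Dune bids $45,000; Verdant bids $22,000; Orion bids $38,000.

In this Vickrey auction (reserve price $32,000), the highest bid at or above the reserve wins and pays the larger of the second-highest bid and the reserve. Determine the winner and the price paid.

Dune pays $40,000

Rule: the highest bid at or above the reserve wins and pays the larger of the second-highest bid and the reserve.
Bids in order: 45,000 (Dune) > 40,000 (Cinder) > 38,000 (Orion) > 31,000 (Helix) > 22,000 (Verdant) > 18,000 (Arden) > …
Highest eligible bid: Dune at $45,000.
Second-highest bid $40,000 exceeds the reserve $32,000 → payment $40,000.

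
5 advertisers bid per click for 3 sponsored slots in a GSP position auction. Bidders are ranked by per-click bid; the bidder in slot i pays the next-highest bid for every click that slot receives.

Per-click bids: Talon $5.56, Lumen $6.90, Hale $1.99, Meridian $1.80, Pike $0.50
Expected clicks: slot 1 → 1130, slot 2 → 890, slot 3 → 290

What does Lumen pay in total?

Ranked by bid: $6.90 (Lumen) > $5.56 (Talon) > $1.99 (Hale) > $1.80 (Meridian) > …
Lumen holds slot 1 → pays next bid $5.56 × 1130 clicks = $6282.80.

Lumen pays $6282.80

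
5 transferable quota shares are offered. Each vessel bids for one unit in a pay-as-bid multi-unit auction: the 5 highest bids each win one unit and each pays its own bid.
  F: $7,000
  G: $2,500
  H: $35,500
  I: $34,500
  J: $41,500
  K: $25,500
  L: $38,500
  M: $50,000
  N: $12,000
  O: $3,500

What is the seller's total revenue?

Total revenue: $200,000

Sorting: 50,000 (M), 41,500 (J), 38,500 (L), 35,500 (H), 34,500 (I), 25,500 (K), 12,000 (N), …
The 5 highest are M, J, L, H, I.
Total revenue = 50,000 + 41,500 + 38,500 + 35,500 + 34,500 = $200,000.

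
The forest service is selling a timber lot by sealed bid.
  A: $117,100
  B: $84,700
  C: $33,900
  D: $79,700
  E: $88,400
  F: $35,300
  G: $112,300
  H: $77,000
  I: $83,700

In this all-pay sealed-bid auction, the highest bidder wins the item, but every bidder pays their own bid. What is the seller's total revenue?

Sorting bids: 117,100 (A) > 112,300 (G) > 88,400 (E) > 84,700 (B) > 83,700 (I) > 79,700 (D) > …
Every bidder forfeits their bid regardless of winning.
Revenue = 117,100 + 84,700 + 33,900 + 79,700 + 88,400 + 35,300 + 112,300 + 77,000 + 83,700 = $712,100.

Total revenue: $712,100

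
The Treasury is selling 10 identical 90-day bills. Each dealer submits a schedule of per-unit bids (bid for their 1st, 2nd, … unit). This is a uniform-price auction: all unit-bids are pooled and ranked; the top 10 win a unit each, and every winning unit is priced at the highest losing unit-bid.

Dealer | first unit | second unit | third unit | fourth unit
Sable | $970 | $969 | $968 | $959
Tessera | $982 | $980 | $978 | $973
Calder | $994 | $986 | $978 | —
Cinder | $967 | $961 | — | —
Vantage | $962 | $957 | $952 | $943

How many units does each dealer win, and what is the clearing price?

All unit-bids, highest first — top 10: 994 (Calder-1), 986 (Calder-2), 982 (Tessera-1), 980 (Tessera-2), 978 (Tessera-3), 978 (Calder-3), 973 (Tessera-4), 970 (Sable-1), 969 (Sable-2), 968 (Sable-3)
Highest rejected unit-bid = $967.
Allocation: Calder 3, Sable 3, Tessera 4.

Calder 3, Sable 3, Tessera 4; clearing price $967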